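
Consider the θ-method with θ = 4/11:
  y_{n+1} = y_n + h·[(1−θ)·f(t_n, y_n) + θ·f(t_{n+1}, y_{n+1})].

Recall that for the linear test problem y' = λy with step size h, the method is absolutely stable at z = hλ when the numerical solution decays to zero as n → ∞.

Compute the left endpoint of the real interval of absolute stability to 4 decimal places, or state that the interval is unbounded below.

left endpoint -7.3333.

On y'=λy, z=hλ:
  y_{n+1} = y_n + z·[7/11·y_n + 4/11·y_{n+1}] ⇒ (1 − 4/11z)y_{n+1} = (1 + 7/11z)y_n
  so R(z) = (1 + 7/11z)/(1 − 4/11z).

Solve |R(x)|<1 on ℝ⁻.
x=-0.33: |R|=0.7054
R=−1: 1+7/11x = −1+4/11x ⇒ -3/11x=2 ⇒ x=2/(-3/11)=-7.3333
Confirm numerically:
  x=-6.649: |R|=0.94539 <1
  x=-5.950: |R|=0.88075 <1
  x=-5.535: |R|=0.83721 <1
  x=-4.347: |R|=0.68441 <1
  x=-7.519: |R|=1.01356 >1
  x=-7.467: |R|=1.00981 >1
  x=-7.398: |R|=1.00478 >1
Interval (-7.3333, 0).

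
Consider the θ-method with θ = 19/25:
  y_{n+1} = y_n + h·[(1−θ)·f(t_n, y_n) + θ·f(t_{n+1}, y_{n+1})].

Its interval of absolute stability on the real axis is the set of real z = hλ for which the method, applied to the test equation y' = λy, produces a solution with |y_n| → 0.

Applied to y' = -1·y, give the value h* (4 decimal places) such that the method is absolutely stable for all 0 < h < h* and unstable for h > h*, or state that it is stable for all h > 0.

(−∞, 0) — no finite endpoint. Any h>0 works for λ=-1.

Test eqn y'=λy, z=hλ:
  y_{n+1} = y_n + z·[6/25·y_n + 19/25·y_{n+1}] ⇒ (1 − 19/25z)y_{n+1} = (1 + 6/25z)y_n
  Hence R(z) = (1 + 6/25z)/(1 − 19/25z).

Need |R(x)|<1, x<0.
x=-0.75: |R|=0.5223
x=-2: |R|=0.2063
x=-10: |R|=0.1628
x=-100: |R|=0.2987
θ=19/25≥1/2 ⇒ |1+6/25x|<|1−19/25x| ∀x<0 ⇒ interval (−∞,0).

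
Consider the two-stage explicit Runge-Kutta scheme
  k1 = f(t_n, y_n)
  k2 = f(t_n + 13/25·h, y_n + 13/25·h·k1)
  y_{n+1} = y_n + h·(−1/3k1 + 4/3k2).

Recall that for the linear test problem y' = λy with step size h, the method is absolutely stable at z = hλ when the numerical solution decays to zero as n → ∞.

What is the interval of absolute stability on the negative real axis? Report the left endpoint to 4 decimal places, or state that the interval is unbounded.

On y'=λy, z=hλ:
  k1=λy_n ⇒ h·k1=z·y_n;  k2=λ(1+13/25z)y_n ⇒ h·k2=z(1+13/25z)y_n
  y_{n+1}/y_n = 1 − 1/3z + 4/3z(1+13/25z) = 1 + z + 52/75z²
  ⇒ R(z) = 1 + z + 52/75z².

Need |R(x)|<1, x<0.
x=-1.33: |R|=0.8964
R=1: x+52/75x²=0 ⇒ x=−75/52=-1.4423; min R=1−1/(4·52/75)=0.6394>−1
Confirm numerically:
  x=-1.072: |R|=0.72477 <1
  x=-0.882: |R|=0.65736 <1
  x=-0.812: |R|=0.64515 <1
  x=-0.637: |R|=0.64433 <1
  x=-1.933: |R|=1.65763 >1
  x=-1.632: |R|=1.21464 >1
So |R|<1 on (-1.4423, 0).

z∈(-1.4423,0).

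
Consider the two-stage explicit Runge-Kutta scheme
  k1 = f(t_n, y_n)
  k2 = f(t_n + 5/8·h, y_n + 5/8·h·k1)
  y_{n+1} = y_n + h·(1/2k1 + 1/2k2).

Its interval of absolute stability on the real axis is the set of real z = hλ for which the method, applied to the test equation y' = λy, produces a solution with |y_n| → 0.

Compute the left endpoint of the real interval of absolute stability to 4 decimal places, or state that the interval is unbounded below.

With y'=λy (z=hλ):
  k1=λy_n ⇒ h·k1=z·y_n;  k2=λ(1+5/8z)y_n ⇒ h·k2=z(1+5/8z)y_n
  y_{n+1}/y_n = 1 + 1/2z + 1/2z(1+5/8z) = 1 + z + 5/16z²
  R(z) = 1 + z + 5/16z².

Boundary: |R(x)|=1, x<0.
x=-1.18: |R|=0.2551
R=1: x+5/16x²=0 ⇒ x=−16/5=-3.2000; min R=1−1/(4·5/16)=0.2000>−1
Confirm numerically:
  x=-2.845: |R|=0.68438 <1
  x=-2.243: |R|=0.32920 <1
  x=-1.735: |R|=0.20570 <1
  x=-3.747: |R|=1.64050 >1
  x=-3.546: |R|=1.38341 >1
So |R|<1 on (-3.2000, 0).

z* = -3.2000.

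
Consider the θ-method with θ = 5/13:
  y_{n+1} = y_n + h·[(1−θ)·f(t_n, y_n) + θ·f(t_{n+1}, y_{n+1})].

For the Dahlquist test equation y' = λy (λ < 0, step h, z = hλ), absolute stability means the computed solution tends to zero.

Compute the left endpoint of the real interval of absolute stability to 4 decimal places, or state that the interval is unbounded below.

left endpoint -8.6667.

On y'=λy, z=hλ:
  y_{n+1} = y_n + z·[8/13·y_n + 5/13·y_{n+1}] ⇒ (1 − 5/13z)y_{n+1} = (1 + 8/13z)y_n
  so R(z) = (1 + 8/13z)/(1 − 5/13z).

Find x<0 with |R(x)|<1.
x=-0.66: |R|=0.4736
R=−1: 1+8/13x = −1+5/13x ⇒ -3/13x=2 ⇒ x=2/(-3/13)=-8.6667
Confirm numerically:
  x=-6.331: |R|=0.84309 <1
  x=-4.848: |R|=0.69237 <1
  x=-3.562: |R|=0.50295 <1
  x=-9.258: |R|=1.02992 >1
  x=-9.227: |R|=1.02843 >1
  x=-8.967: |R|=1.01558 >1
So |R|<1 on (-8.6667, 0).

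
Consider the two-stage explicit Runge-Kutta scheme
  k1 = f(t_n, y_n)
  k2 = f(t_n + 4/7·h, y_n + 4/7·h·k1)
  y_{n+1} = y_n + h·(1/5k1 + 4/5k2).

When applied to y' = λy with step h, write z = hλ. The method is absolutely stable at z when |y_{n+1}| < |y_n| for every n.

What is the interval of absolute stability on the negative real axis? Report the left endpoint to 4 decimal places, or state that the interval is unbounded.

Test eqn y'=λy, z=hλ:
  k1=λy_n ⇒ h·k1=z·y_n;  k2=λ(1+4/7z)y_n ⇒ h·k2=z(1+4/7z)y_n
  y_{n+1}/y_n = 1 + 1/5z + 4/5z(1+4/7z) = 1 + z + 16/35z²
  ⇒ R(z) = 1 + z + 16/35z².

Find x<0 with |R(x)|<1.
x=-0.87: |R|=0.4760
R=1: x+16/35x²=0 ⇒ x=−35/16=-2.1875; min R=1−1/(4·16/35)=0.4531>−1
Confirm numerically:
  x=-1.862: |R|=0.72293 <1
  x=-1.539: |R|=0.54375 <1
  x=-1.296: |R|=0.47182 <1
  x=-0.938: |R|=0.46421 <1
  x=-2.453: |R|=1.29772 >1
  x=-2.346: |R|=1.16998 >1
Stable set (-2.1875, 0).

z∈(-2.1875,0).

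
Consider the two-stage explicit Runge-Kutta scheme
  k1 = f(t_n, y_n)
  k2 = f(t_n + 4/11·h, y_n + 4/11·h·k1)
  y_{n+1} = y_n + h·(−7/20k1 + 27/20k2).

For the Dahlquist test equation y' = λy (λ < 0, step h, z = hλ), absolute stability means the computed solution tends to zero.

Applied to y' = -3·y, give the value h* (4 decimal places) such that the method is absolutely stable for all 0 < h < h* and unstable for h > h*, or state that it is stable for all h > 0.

(-2.0370,0); λ=-3 ⇒ h* = (55/27)/3 = 0.6790.

On y'=λy, z=hλ:
  k1=λy_n ⇒ h·k1=z·y_n;  k2=λ(1+4/11z)y_n ⇒ h·k2=z(1+4/11z)y_n
  y_{n+1}/y_n = 1 − 7/20z + 27/20z(1+4/11z) = 1 + z + 27/55z²
  ⇒ R(z) = 1 + z + 27/55z².

Solve |R(x)|<1 on ℝ⁻.
x=-0.7: |R|=0.5405
R=1: x+27/55x²=0 ⇒ x=−55/27=-2.0370; min R=1−1/(4·27/55)=0.4907>−1
Confirm numerically:
  x=-2.014: |R|=0.97722 <1
  x=-1.457: |R|=0.58513 <1
  x=-1.452: |R|=0.58299 <1
  x=-0.856: |R|=0.50371 <1
  x=-2.418: |R|=1.45221 >1
  x=-2.154: |R|=1.12368 >1
  x=-2.106: |R|=1.07130 >1
Stable set (-2.0370, 0).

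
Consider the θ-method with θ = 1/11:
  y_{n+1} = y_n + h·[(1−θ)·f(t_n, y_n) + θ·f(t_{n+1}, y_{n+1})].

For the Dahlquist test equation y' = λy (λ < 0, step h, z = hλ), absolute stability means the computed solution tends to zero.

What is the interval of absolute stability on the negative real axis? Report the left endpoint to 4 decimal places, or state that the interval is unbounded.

z∈(-2.4444,0).

Set f=λy, z=hλ:
  y_{n+1} = y_n + z·[10/11·y_n + 1/11·y_{n+1}] ⇒ (1 − 1/11z)y_{n+1} = (1 + 10/11z)y_n
  so R(z) = (1 + 10/11z)/(1 − 1/11z).

Need |R(x)|<1, x<0.
x=-1.36: |R|=0.2104
R=−1: 1+10/11x = −1+1/11x ⇒ -9/11x=2 ⇒ x=2/(-9/11)=-2.4444
Confirm numerically:
  x=-2.259: |R|=0.87412 <1
  x=-2.202: |R|=0.83472 <1
  x=-2.000: |R|=0.69231 <1
  x=-2.686: |R|=1.15885 >1
  x=-2.466: |R|=1.01441 >1
So |R|<1 on (-2.4444, 0).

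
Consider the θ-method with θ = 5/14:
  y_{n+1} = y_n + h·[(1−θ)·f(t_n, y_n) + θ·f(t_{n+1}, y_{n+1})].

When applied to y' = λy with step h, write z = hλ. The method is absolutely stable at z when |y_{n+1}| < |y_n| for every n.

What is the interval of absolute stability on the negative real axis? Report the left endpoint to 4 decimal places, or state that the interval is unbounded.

z∈(-7.0000,0).

With y'=λy (z=hλ):
  y_{n+1} = y_n + z·[9/14·y_n + 5/14·y_{n+1}] ⇒ (1 − 5/14z)y_{n+1} = (1 + 9/14z)y_n
  R(z) = (1 + 9/14z)/(1 − 5/14z).

Need |R(x)|<1, x<0.
x=-0.36: |R|=0.6810
R=−1: 1+9/14x = −1+5/14x ⇒ -2/7x=2 ⇒ x=2/(-2/7)=-7.0000
Confirm numerically:
  x=-6.452: |R|=0.95262 <1
  x=-6.145: |R|=0.92353 <1
  x=-5.441: |R|=0.84866 <1
  x=-3.957: |R|=0.63972 <1
  x=-7.434: |R|=1.03393 >1
  x=-7.396: |R|=1.03107 >1
  x=-7.204: |R|=1.01631 >1
Stable set (-7.0000, 0).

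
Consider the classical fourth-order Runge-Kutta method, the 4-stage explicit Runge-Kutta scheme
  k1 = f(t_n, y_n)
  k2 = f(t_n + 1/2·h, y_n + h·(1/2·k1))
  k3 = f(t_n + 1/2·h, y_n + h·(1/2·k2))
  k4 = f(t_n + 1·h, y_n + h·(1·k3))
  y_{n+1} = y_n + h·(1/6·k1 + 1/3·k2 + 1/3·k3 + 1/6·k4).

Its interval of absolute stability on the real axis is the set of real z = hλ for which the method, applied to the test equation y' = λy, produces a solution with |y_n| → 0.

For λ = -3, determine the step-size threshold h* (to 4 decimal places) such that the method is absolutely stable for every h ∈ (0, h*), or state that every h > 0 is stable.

Test eqn y'=λy, z=hλ:
  order 4, 4-stage ⇒ R(z)=1+z+z^2/2+z^3/6+z^4/24
  (e.g. R(-1.49)=0.27409, |R|=0.27409)

Solve |R(x)|<1 on ℝ⁻.
x=-1.49: |R|=0.2741
|R(-2.86)|=1.1186 |R(-2.14)|=0.3903 |R(-0.99)|=0.3784
Bisect:
  x_lo=-3.4940 |R|=2.7106  x_hi=-0.1502 |R|=0.8606
  mid=-1.82206 |R|=0.28895 →hi
  mid=-2.65801 |R|=0.82445 →hi
  mid=-3.07598 |R|=1.53433 →lo
  mid=-2.86699 |R|=1.13033 →lo
  mid=-2.76250 |R|=0.96617 →hi
  mid=-2.81475 |R|=1.04532 →lo
  mid=-2.78862 |R|=1.00503 →lo
  mid=-2.77556 |R|=0.98543 →hi
  mid=-2.78209 |R|=0.99518 →hi
  ...
  [-2.78536,-2.78515] ⇒ x*=-2.7853
Interval (-2.7853, 0).

(-2.7853,0); λ=-3 ⇒ h* = 0.9284.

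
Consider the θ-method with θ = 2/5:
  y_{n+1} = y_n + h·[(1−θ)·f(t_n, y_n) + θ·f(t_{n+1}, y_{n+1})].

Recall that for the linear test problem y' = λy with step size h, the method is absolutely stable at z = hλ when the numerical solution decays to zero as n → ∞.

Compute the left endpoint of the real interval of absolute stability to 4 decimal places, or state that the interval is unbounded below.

left endpoint -10.0000.

Test eqn y'=λy, z=hλ:
  y_{n+1} = y_n + z·[3/5·y_n + 2/5·y_{n+1}] ⇒ (1 − 2/5z)y_{n+1} = (1 + 3/5z)y_n
  R(z) = (1 + 3/5z)/(1 − 2/5z).

Solve |R(x)|<1 on ℝ⁻.
x=-1.03: |R|=0.2705
R=−1: 1+3/5x = −1+2/5x ⇒ -1/5x=2 ⇒ x=2/(-1/5)=-10.0000
Confirm numerically:
  x=-8.710: |R|=0.94246 <1
  x=-7.712: |R|=0.88797 <1
  x=-4.195: |R|=0.56647 <1
  x=-10.597: |R|=1.02279 >1
  x=-10.320: |R|=1.01248 >1
  x=-10.228: |R|=1.00896 >1
So |R|<1 on (-10.0000, 0).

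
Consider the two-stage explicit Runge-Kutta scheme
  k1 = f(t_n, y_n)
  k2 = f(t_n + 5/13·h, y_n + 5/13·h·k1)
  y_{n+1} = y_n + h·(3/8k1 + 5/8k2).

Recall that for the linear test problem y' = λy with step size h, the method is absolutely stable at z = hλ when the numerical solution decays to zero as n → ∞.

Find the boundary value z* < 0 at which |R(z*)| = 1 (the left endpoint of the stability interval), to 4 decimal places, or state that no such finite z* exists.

left endpoint -4.1600.

With y'=λy (z=hλ):
  k1=λy_n ⇒ h·k1=z·y_n;  k2=λ(1+5/13z)y_n ⇒ h·k2=z(1+5/13z)y_n
  y_{n+1}/y_n = 1 + 3/8z + 5/8z(1+5/13z) = 1 + z + 25/104z²
  so R(z) = 1 + z + 25/104z².

Boundary: |R(x)|=1, x<0.
x=-1.17: |R|=0.1591
R=1: x+25/104x²=0 ⇒ x=−104/25=-4.1600; min R=1−1/(4·25/104)=-0.0400>−1
Confirm numerically:
  x=-3.684: |R|=0.57847 <1
  x=-3.441: |R|=0.40527 <1
  x=-2.800: |R|=0.08462 <1
  x=-1.871: |R|=0.02950 <1
  x=-4.583: |R|=1.46601 >1
  x=-4.404: |R|=1.25831 >1
Interval (-4.1600, 0).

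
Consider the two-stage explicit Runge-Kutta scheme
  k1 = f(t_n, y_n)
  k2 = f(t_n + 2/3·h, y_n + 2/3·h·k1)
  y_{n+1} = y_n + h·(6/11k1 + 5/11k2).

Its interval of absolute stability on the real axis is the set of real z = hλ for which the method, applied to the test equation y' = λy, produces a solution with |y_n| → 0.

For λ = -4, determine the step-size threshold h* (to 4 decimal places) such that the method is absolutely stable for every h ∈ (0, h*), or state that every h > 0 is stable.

(-3.3000,0); λ=-4 ⇒ h* = (33/10)/4 = 0.8250.

Test eqn y'=λy, z=hλ:
  k1=λy_n ⇒ h·k1=z·y_n;  k2=λ(1+2/3z)y_n ⇒ h·k2=z(1+2/3z)y_n
  y_{n+1}/y_n = 1 + 6/11z + 5/11z(1+2/3z) = 1 + z + 10/33z²
  ⇒ R(z) = 1 + z + 10/33z².

Boundary: |R(x)|=1, x<0.
x=-1.8: |R|=0.1818
R=1: x+10/33x²=0 ⇒ x=−33/10=-3.3000; min R=1−1/(4·10/33)=0.1750>−1
Confirm numerically:
  x=-3.277: |R|=0.97716 <1
  x=-2.844: |R|=0.60701 <1
  x=-1.939: |R|=0.20031 <1
  x=-1.511: |R|=0.18085 <1
  x=-3.771: |R|=1.53822 >1
  x=-3.538: |R|=1.25516 >1
Stable set (-3.3000, 0).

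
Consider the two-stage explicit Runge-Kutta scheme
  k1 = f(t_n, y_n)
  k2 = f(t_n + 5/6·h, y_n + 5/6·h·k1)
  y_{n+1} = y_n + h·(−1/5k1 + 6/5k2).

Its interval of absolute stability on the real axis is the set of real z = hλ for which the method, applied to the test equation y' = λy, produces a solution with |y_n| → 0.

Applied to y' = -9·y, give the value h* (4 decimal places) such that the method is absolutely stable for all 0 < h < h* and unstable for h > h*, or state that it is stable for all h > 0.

With y'=λy (z=hλ):
  k1=λy_n ⇒ h·k1=z·y_n;  k2=λ(1+5/6z)y_n ⇒ h·k2=z(1+5/6z)y_n
  y_{n+1}/y_n = 1 − 1/5z + 6/5z(1+5/6z) = 1 + z + z²
  R(z) = 1 + z + z².

Boundary: |R(x)|=1, x<0.
x=-0.59: |R|=0.7581
R=1: x+1x²=0 ⇒ x=−1=-1.0000; min R=1−1/(4·1)=0.7500>−1
Confirm numerically:
  x=-0.872: |R|=0.88838 <1
  x=-0.438: |R|=0.75384 <1
  x=-0.434: |R|=0.75436 <1
  x=-1.564: |R|=1.88210 >1
  x=-1.366: |R|=1.49996 >1
  x=-1.199: |R|=1.23860 >1
Stable set (-1.0000, 0).

(-1.0000,0); λ=-9 ⇒ h* = (1)/9 = 0.1111.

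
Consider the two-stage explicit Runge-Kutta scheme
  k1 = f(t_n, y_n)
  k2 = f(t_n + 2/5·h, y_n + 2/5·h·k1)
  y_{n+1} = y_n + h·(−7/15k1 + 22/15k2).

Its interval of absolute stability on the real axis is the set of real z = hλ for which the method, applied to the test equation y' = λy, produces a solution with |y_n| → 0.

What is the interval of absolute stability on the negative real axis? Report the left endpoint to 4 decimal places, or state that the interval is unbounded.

Set f=λy, z=hλ:
  k1=λy_n ⇒ h·k1=z·y_n;  k2=λ(1+2/5z)y_n ⇒ h·k2=z(1+2/5z)y_n
  y_{n+1}/y_n = 1 − 7/15z + 22/15z(1+2/5z) = 1 + z + 44/75z²
  R(z) = 1 + z + 44/75z².

Boundary: |R(x)|=1, x<0.
x=-1.23: |R|=0.6576
R=1: x+44/75x²=0 ⇒ x=−75/44=-1.7045; min R=1−1/(4·44/75)=0.5739>−1
Confirm numerically:
  x=-1.524: |R|=0.83858 <1
  x=-1.387: |R|=0.74161 <1
  x=-1.311: |R|=0.69732 <1
  x=-0.767: |R|=0.57813 <1
  x=-2.052: |R|=1.41828 >1
  x=-1.882: |R|=1.19593 >1
Stable set (-1.7045, 0).

z∈(-1.7045,0).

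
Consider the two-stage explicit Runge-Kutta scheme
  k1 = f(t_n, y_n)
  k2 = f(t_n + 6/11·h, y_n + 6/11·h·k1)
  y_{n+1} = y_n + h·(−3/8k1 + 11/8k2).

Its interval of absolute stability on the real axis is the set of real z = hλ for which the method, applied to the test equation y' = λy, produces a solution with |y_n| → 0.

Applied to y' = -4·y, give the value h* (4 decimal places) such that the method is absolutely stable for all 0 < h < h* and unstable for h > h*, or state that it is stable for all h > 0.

(-1.3333,0); λ=-4 ⇒ h* = (4/3)/4 = 0.3333.

Set f=λy, z=hλ:
  k1=λy_n ⇒ h·k1=z·y_n;  k2=λ(1+6/11z)y_n ⇒ h·k2=z(1+6/11z)y_n
  y_{n+1}/y_n = 1 − 3/8z + 11/8z(1+6/11z) = 1 + z + 3/4z²
  ⇒ R(z) = 1 + z + 3/4z².

Find x<0 with |R(x)|<1.
x=-0.64: |R|=0.6672
R=1: x+3/4x²=0 ⇒ x=−4/3=-1.3333; min R=1−1/(4·3/4)=0.6667>−1
Confirm numerically:
  x=-1.297: |R|=0.96466 <1
  x=-1.288: |R|=0.95621 <1
  x=-0.921: |R|=0.71518 <1
  x=-0.636: |R|=0.66737 <1
  x=-1.814: |R|=1.65395 >1
  x=-1.812: |R|=1.65051 >1
Interval (-1.3333, 0).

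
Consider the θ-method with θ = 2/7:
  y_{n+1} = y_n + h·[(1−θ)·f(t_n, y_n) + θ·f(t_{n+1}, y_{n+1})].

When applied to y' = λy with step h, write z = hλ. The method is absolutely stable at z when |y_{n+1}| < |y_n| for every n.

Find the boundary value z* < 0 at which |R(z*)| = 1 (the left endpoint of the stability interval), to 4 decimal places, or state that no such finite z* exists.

Set f=λy, z=hλ:
  y_{n+1} = y_n + z·[5/7·y_n + 2/7·y_{n+1}] ⇒ (1 − 2/7z)y_{n+1} = (1 + 5/7z)y_n
  so R(z) = (1 + 5/7z)/(1 − 2/7z).

Need |R(x)|<1, x<0.
x=-1.57: |R|=0.0838
R=−1: 1+5/7x = −1+2/7x ⇒ -3/7x=2 ⇒ x=2/(-3/7)=-4.6667
Confirm numerically:
  x=-4.477: |R|=0.96433 <1
  x=-4.434: |R|=0.95601 <1
  x=-4.295: |R|=0.92848 <1
  x=-2.294: |R|=0.38574 <1
  x=-5.185: |R|=1.08952 >1
  x=-5.086: |R|=1.07326 >1
  x=-4.914: |R|=1.04409 >1
So |R|<1 on (-4.6667, 0).

left endpoint -4.6667.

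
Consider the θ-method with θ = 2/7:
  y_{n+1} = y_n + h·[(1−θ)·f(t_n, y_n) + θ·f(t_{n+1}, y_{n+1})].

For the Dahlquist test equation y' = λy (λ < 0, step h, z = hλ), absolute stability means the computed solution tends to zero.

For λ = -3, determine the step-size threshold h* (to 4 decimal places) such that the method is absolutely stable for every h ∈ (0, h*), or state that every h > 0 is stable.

On y'=λy, z=hλ:
  y_{n+1} = y_n + z·[5/7·y_n + 2/7·y_{n+1}] ⇒ (1 − 2/7z)y_{n+1} = (1 + 5/7z)y_n
  ⇒ R(z) = (1 + 5/7z)/(1 − 2/7z).

Solve |R(x)|<1 on ℝ⁻.
x=-0.91: |R|=0.2778
R=−1: 1+5/7x = −1+2/7x ⇒ -3/7x=2 ⇒ x=2/(-3/7)=-4.6667
Confirm numerically:
  x=-4.179: |R|=0.90474 <1
  x=-3.661: |R|=0.78935 <1
  x=-3.576: |R|=0.76880 <1
  x=-5.109: |R|=1.07707 >1
  x=-5.030: |R|=1.06389 >1
So |R|<1 on (-4.6667, 0).

(-4.6667,0); λ=-3 ⇒ h* = (14/3)/3 = 1.5556.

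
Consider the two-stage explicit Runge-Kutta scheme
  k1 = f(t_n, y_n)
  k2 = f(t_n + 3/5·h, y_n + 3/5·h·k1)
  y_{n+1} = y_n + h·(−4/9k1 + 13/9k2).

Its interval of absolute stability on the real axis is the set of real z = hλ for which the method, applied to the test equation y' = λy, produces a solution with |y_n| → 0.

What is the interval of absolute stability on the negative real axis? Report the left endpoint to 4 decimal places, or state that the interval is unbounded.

Set f=λy, z=hλ:
  k1=λy_n ⇒ h·k1=z·y_n;  k2=λ(1+3/5z)y_n ⇒ h·k2=z(1+3/5z)y_n
  y_{n+1}/y_n = 1 − 4/9z + 13/9z(1+3/5z) = 1 + z + 13/15z²
  ⇒ R(z) = 1 + z + 13/15z².

Boundary: |R(x)|=1, x<0.
x=-1.18: |R|=1.0267
R=1: x+13/15x²=0 ⇒ x=−15/13=-1.1538; min R=1−1/(4·13/15)=0.7115>−1
Confirm numerically:
  x=-0.971: |R|=0.84613 <1
  x=-0.922: |R|=0.81474 <1
  x=-0.843: |R|=0.77290 <1
  x=-0.704: |R|=0.72553 <1
  x=-1.698: |R|=1.80078 >1
  x=-1.316: |R|=1.18494 >1
Stable set (-1.1538, 0).

(-1.1538, 0).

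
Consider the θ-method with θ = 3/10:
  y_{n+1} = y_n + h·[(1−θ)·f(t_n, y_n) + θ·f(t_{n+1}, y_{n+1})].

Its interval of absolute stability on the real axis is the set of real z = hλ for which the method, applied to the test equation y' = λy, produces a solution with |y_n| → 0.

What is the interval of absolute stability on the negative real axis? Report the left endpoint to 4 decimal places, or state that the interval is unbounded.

Set f=λy, z=hλ:
  y_{n+1} = y_n + z·[7/10·y_n + 3/10·y_{n+1}] ⇒ (1 − 3/10z)y_{n+1} = (1 + 7/10z)y_n
  R(z) = (1 + 7/10z)/(1 − 3/10z).

Find x<0 with |R(x)|<1.
x=-1.19: |R|=0.1231
R=−1: 1+7/10x = −1+3/10x ⇒ -2/5x=2 ⇒ x=2/(-2/5)=-5.0000
Confirm numerically:
  x=-4.773: |R|=0.96266 <1
  x=-3.957: |R|=0.80925 <1
  x=-2.813: |R|=0.52557 <1
  x=-2.147: |R|=0.30588 <1
  x=-5.457: |R|=1.06932 >1
  x=-5.197: |R|=1.03079 >1
Interval (-5.0000, 0).

(-5.0000, 0).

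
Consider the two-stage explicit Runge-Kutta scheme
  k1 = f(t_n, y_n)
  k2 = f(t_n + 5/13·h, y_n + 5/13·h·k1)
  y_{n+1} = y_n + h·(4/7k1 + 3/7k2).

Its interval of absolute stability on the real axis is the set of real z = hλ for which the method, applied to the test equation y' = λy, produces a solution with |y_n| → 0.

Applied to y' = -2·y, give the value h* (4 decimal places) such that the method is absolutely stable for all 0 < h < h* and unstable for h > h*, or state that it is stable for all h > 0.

Set f=λy, z=hλ:
  k1=λy_n ⇒ h·k1=z·y_n;  k2=λ(1+5/13z)y_n ⇒ h·k2=z(1+5/13z)y_n
  y_{n+1}/y_n = 1 + 4/7z + 3/7z(1+5/13z) = 1 + z + 15/91z²
  ⇒ R(z) = 1 + z + 15/91z².

Solve |R(x)|<1 on ℝ⁻.
x=-1.07: |R|=0.1187
R=1: x+15/91x²=0 ⇒ x=−91/15=-6.0667; min R=1−1/(4·15/91)=-0.5167>−1
Confirm numerically:
  x=-5.096: |R|=0.18464 <1
  x=-4.386: |R|=0.21507 <1
  x=-3.747: |R|=0.43271 <1
  x=-3.313: |R|=0.50377 <1
  x=-6.611: |R|=1.59317 >1
  x=-6.546: |R|=1.51721 >1
  x=-6.385: |R|=1.33504 >1
So |R|<1 on (-6.0667, 0).

(-6.0667,0); λ=-2 ⇒ h* = (91/15)/2 = 3.0333.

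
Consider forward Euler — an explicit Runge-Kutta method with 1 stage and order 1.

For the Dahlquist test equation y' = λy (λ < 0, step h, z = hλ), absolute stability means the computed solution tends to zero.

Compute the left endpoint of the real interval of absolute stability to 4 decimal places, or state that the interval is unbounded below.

left endpoint -2.0000.

On y'=λy, z=hλ:
  order 1, 1-stage ⇒ R(z)=1+z
  (e.g. R(-1.43)=-0.43000, |R|=0.43000)

Find x<0 with |R(x)|<1.
x=-1.43: |R|=0.4300
|R(-2.18)|=1.1800 |R(-2.06)|=1.0600 |R(-1.67)|=0.6700
Bisect:
  x_lo=-2.6162 |R|=1.6162  x_hi=-0.0583 |R|=0.9417
  mid=-1.33726 |R|=0.33726 →hi
  mid=-1.97671 |R|=0.97671 →hi
  mid=-2.29644 |R|=1.29644 →lo
  mid=-2.13658 |R|=1.13658 →lo
  mid=-2.05665 |R|=1.05665 →lo
  mid=-2.01668 |R|=1.01668 →lo
  mid=-1.99670 |R|=0.99670 →hi
  ...
  [-2.00013,-1.99998] ⇒ x*=-2.0000
Stable set (-2.0000, 0).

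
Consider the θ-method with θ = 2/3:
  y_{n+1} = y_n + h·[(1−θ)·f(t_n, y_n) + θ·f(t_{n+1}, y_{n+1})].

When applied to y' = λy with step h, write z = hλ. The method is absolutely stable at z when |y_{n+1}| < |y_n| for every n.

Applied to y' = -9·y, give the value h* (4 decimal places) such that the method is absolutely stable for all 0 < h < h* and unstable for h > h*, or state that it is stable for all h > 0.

Set f=λy, z=hλ:
  y_{n+1} = y_n + z·[1/3·y_n + 2/3·y_{n+1}] ⇒ (1 − 2/3z)y_{n+1} = (1 + 1/3z)y_n
  R(z) = (1 + 1/3z)/(1 − 2/3z).

Need |R(x)|<1, x<0.
x=-1.45: |R|=0.2627
x=-2: |R|=0.1429
x=-10: |R|=0.3043
x=-100: |R|=0.4778
θ=2/3≥1/2 ⇒ |1+1/3x|<|1−2/3x| ∀x<0 ⇒ unbounded interval.

(−∞, 0) — no finite endpoint. Any h>0 works for λ=-9.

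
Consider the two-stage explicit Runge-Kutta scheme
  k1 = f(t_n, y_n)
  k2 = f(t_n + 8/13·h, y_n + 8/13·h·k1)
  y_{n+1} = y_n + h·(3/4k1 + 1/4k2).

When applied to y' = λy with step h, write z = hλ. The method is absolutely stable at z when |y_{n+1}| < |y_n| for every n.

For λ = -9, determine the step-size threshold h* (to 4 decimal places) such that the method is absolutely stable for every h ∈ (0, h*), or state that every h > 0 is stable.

Test eqn y'=λy, z=hλ:
  k1=λy_n ⇒ h·k1=z·y_n;  k2=λ(1+8/13z)y_n ⇒ h·k2=z(1+8/13z)y_n
  y_{n+1}/y_n = 1 + 3/4z + 1/4z(1+8/13z) = 1 + z + 2/13z²
  so R(z) = 1 + z + 2/13z².

Find x<0 with |R(x)|<1.
x=-1.33: |R|=0.0579
R=1: x+2/13x²=0 ⇒ x=−13/2=-6.5000; min R=1−1/(4·2/13)=-0.6250>−1
Confirm numerically:
  x=-4.026: |R|=0.53236 <1
  x=-3.903: |R|=0.55940 <1
  x=-3.730: |R|=0.58955 <1
  x=-3.149: |R|=0.62343 <1
  x=-6.835: |R|=1.35227 >1
  x=-6.764: |R|=1.27472 >1
  x=-6.596: |R|=1.09742 >1
Stable set (-6.5000, 0).

(-6.5000,0); λ=-9 ⇒ h* = (13/2)/9 = 0.7222.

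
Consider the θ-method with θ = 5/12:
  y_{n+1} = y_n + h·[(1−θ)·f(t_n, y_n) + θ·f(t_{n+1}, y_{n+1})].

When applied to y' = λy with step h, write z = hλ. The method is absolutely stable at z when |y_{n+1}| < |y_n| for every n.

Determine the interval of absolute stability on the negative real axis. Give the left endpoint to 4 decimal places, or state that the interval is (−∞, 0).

z∈(-12.0000,0).

Test eqn y'=λy, z=hλ:
  y_{n+1} = y_n + z·[7/12·y_n + 5/12·y_{n+1}] ⇒ (1 − 5/12z)y_{n+1} = (1 + 7/12z)y_n
  ⇒ R(z) = (1 + 7/12z)/(1 − 5/12z).

Find x<0 with |R(x)|<1.
x=-0.31: |R|=0.7255
R=−1: 1+7/12x = −1+5/12x ⇒ -1/6x=2 ⇒ x=2/(-1/6)=-12.0000
Confirm numerically:
  x=-10.552: |R|=0.95528 <1
  x=-9.845: |R|=0.92960 <1
  x=-5.583: |R|=0.67847 <1
  x=-12.426: |R|=1.01149 >1
  x=-12.253: |R|=1.00691 >1
  x=-12.198: |R|=1.00543 >1
Interval (-12.0000, 0).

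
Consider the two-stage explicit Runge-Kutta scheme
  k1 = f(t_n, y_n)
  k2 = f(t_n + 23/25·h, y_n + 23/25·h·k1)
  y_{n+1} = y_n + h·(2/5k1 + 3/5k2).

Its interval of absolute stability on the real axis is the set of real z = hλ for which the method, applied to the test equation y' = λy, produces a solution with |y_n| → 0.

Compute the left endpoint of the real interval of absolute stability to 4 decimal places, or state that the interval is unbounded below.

z* = -1.8116.

Set f=λy, z=hλ:
  k1=λy_n ⇒ h·k1=z·y_n;  k2=λ(1+23/25z)y_n ⇒ h·k2=z(1+23/25z)y_n
  y_{n+1}/y_n = 1 + 2/5z + 3/5z(1+23/25z) = 1 + z + 69/125z²
  Hence R(z) = 1 + z + 69/125z².

Solve |R(x)|<1 on ℝ⁻.
x=-1.3: |R|=0.6329
R=1: x+69/125x²=0 ⇒ x=−125/69=-1.8116; min R=1−1/(4·69/125)=0.5471>−1
Confirm numerically:
  x=-1.618: |R|=0.82709 <1
  x=-1.355: |R|=0.65849 <1
  x=-1.305: |R|=0.63507 <1
  x=-0.843: |R|=0.54928 <1
  x=-2.370: |R|=1.73053 >1
  x=-2.180: |R|=1.44332 >1
  x=-1.917: |R|=1.11154 >1
Interval (-1.8116, 0).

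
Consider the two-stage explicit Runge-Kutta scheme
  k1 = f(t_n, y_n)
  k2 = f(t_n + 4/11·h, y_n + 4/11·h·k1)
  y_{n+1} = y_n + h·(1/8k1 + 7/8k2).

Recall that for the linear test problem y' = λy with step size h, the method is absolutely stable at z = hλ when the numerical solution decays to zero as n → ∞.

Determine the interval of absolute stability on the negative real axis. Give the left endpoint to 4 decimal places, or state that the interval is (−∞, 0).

On y'=λy, z=hλ:
  k1=λy_n ⇒ h·k1=z·y_n;  k2=λ(1+4/11z)y_n ⇒ h·k2=z(1+4/11z)y_n
  y_{n+1}/y_n = 1 + 1/8z + 7/8z(1+4/11z) = 1 + z + 7/22z²
  Hence R(z) = 1 + z + 7/22z².

Boundary: |R(x)|=1, x<0.
x=-0.33: |R|=0.7046
R=1: x+7/22x²=0 ⇒ x=−22/7=-3.1429; min R=1−1/(4·7/22)=0.2143>−1
Confirm numerically:
  x=-2.910: |R|=0.78440 <1
  x=-2.624: |R|=0.56680 <1
  x=-2.388: |R|=0.42645 <1
  x=-1.499: |R|=0.21595 <1
  x=-3.665: |R|=1.60889 >1
  x=-3.200: |R|=1.05818 >1
Interval (-3.1429, 0).

z∈(-3.1429,0).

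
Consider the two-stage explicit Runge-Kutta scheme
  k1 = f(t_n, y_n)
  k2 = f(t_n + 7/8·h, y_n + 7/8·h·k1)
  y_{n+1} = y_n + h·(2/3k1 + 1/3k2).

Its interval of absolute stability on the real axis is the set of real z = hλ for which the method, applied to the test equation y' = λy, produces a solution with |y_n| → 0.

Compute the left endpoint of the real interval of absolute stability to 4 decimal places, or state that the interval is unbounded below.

On y'=λy, z=hλ:
  k1=λy_n ⇒ h·k1=z·y_n;  k2=λ(1+7/8z)y_n ⇒ h·k2=z(1+7/8z)y_n
  y_{n+1}/y_n = 1 + 2/3z + 1/3z(1+7/8z) = 1 + z + 7/24z²
  so R(z) = 1 + z + 7/24z².

Find x<0 with |R(x)|<1.
x=-0.5: |R|=0.5729
R=1: x+7/24x²=0 ⇒ x=−24/7=-3.4286; min R=1−1/(4·7/24)=0.1429>−1
Confirm numerically:
  x=-2.130: |R|=0.19326 <1
  x=-2.122: |R|=0.19134 <1
  x=-2.023: |R|=0.17065 <1
  x=-1.666: |R|=0.14354 <1
  x=-3.555: |R|=1.13109 >1
  x=-3.502: |R|=1.07500 >1
So |R|<1 on (-3.4286, 0).

left endpoint -3.4286.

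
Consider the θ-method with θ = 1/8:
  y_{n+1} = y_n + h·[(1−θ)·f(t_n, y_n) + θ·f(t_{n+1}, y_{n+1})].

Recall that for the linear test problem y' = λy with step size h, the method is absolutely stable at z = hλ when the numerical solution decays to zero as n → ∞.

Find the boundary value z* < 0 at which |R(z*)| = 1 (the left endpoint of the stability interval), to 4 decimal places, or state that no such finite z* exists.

left endpoint -2.6667.

With y'=λy (z=hλ):
  y_{n+1} = y_n + z·[7/8·y_n + 1/8·y_{n+1}] ⇒ (1 − 1/8z)y_{n+1} = (1 + 7/8z)y_n
  so R(z) = (1 + 7/8z)/(1 − 1/8z).

Need |R(x)|<1, x<0.
x=-1.67: |R|=0.3816
R=−1: 1+7/8x = −1+1/8x ⇒ -3/4x=2 ⇒ x=2/(-3/4)=-2.6667
Confirm numerically:
  x=-2.599: |R|=0.96169 <1
  x=-1.713: |R|=0.41089 <1
  x=-1.336: |R|=0.14482 <1
  x=-3.253: |R|=1.31263 >1
  x=-3.019: |R|=1.19185 >1
  x=-2.770: |R|=1.05757 >1
Interval (-2.6667, 0).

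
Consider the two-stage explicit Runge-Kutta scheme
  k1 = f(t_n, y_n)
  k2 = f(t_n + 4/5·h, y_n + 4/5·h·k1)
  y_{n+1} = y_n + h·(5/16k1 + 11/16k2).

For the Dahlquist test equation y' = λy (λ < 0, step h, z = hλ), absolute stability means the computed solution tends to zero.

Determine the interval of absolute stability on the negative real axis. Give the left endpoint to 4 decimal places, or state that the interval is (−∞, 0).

(-1.8182, 0).

With y'=λy (z=hλ):
  k1=λy_n ⇒ h·k1=z·y_n;  k2=λ(1+4/5z)y_n ⇒ h·k2=z(1+4/5z)y_n
  y_{n+1}/y_n = 1 + 5/16z + 11/16z(1+4/5z) = 1 + z + 11/20z²
  Hence R(z) = 1 + z + 11/20z².

Need |R(x)|<1, x<0.
x=-1.19: |R|=0.5889
R=1: x+11/20x²=0 ⇒ x=−20/11=-1.8182; min R=1−1/(4·11/20)=0.5455>−1
Confirm numerically:
  x=-1.371: |R|=0.66280 <1
  x=-1.241: |R|=0.60604 <1
  x=-0.943: |R|=0.54609 <1
  x=-2.298: |R|=1.60644 >1
  x=-2.175: |R|=1.42684 >1
  x=-1.978: |R|=1.17387 >1
So |R|<1 on (-1.8182, 0).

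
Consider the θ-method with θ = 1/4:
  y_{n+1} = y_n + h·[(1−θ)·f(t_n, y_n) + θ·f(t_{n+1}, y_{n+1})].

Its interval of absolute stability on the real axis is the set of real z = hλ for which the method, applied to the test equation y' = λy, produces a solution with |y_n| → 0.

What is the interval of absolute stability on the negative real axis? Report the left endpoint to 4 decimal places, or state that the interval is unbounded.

Set f=λy, z=hλ:
  y_{n+1} = y_n + z·[3/4·y_n + 1/4·y_{n+1}] ⇒ (1 − 1/4z)y_{n+1} = (1 + 3/4z)y_n
  ⇒ R(z) = (1 + 3/4z)/(1 − 1/4z).

Need |R(x)|<1, x<0.
x=-0.38: |R|=0.6530
R=−1: 1+3/4x = −1+1/4x ⇒ -1/2x=2 ⇒ x=2/(-1/2)=-4.0000
Confirm numerically:
  x=-2.927: |R|=0.69020 <1
  x=-2.668: |R|=0.60048 <1
  x=-2.029: |R|=0.34616 <1
  x=-1.878: |R|=0.27799 <1
  x=-4.417: |R|=1.09909 >1
  x=-4.308: |R|=1.07415 >1
  x=-4.239: |R|=1.05802 >1
So |R|<1 on (-4.0000, 0).

z∈(-4.0000,0).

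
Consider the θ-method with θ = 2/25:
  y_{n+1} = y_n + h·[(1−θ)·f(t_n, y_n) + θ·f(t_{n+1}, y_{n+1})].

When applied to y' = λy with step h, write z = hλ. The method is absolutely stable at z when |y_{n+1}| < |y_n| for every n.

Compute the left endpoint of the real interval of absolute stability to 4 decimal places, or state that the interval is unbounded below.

z* = -2.3810.

Set f=λy, z=hλ:
  y_{n+1} = y_n + z·[23/25·y_n + 2/25·y_{n+1}] ⇒ (1 − 2/25z)y_{n+1} = (1 + 23/25z)y_n
  Hence R(z) = (1 + 23/25z)/(1 − 2/25z).

Find x<0 with |R(x)|<1.
x=-0.37: |R|=0.6406
R=−1: 1+23/25x = −1+2/25x ⇒ -21/25x=2 ⇒ x=2/(-21/25)=-2.3810
Confirm numerically:
  x=-2.066: |R|=0.77296 <1
  x=-1.656: |R|=0.46228 <1
  x=-1.581: |R|=0.40349 <1
  x=-1.041: |R|=0.03903 <1
  x=-2.765: |R|=1.26417 >1
  x=-2.738: |R|=1.24603 >1
  x=-2.450: |R|=1.04849 >1
Interval (-2.3810, 0).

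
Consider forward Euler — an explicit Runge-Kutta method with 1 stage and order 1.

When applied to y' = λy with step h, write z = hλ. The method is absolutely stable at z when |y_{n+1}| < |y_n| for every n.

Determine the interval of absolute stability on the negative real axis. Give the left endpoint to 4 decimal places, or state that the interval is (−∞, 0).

Set f=λy, z=hλ:
  order 1, 1-stage ⇒ R(z)=1+z
  (e.g. R(-0.75)=0.25000, |R|=0.25000)

Find x<0 with |R(x)|<1.
x=-0.75: |R|=0.2500
|R(-2.18)|=1.1800 |R(-2.1)|=1.1000 |R(-1.02)|=0.0200
Bisect:
  x_lo=-2.8339 |R|=1.8339  x_hi=-0.3556 |R|=0.6444
  mid=-1.59473 |R|=0.59473 →hi
  mid=-2.21430 |R|=1.21430 →lo
  mid=-1.90452 |R|=0.90452 →hi
  mid=-2.05941 |R|=1.05941 →lo
  mid=-1.98196 |R|=0.98196 →hi
  mid=-2.02068 |R|=1.02068 →lo
  mid=-2.00132 |R|=1.00132 →lo
  mid=-1.99164 |R|=0.99164 →hi
  mid=-1.99648 |R|=0.99648 →hi
  ...
  [-2.00011,-1.99996] ⇒ x*=-2.0000
So |R|<1 on (-2.0000, 0).

z∈(-2.0000,0).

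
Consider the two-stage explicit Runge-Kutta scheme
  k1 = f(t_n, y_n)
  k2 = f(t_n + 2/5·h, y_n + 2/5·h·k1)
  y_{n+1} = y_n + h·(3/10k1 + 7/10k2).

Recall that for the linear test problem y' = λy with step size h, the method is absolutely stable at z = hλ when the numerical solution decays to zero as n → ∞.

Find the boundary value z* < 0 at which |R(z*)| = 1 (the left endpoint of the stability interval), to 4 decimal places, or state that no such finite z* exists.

left endpoint -3.5714.

On y'=λy, z=hλ:
  k1=λy_n ⇒ h·k1=z·y_n;  k2=λ(1+2/5z)y_n ⇒ h·k2=z(1+2/5z)y_n
  y_{n+1}/y_n = 1 + 3/10z + 7/10z(1+2/5z) = 1 + z + 7/25z²
  ⇒ R(z) = 1 + z + 7/25z².

Solve |R(x)|<1 on ℝ⁻.
x=-0.38: |R|=0.6604
R=1: x+7/25x²=0 ⇒ x=−25/7=-3.5714; min R=1−1/(4·7/25)=0.1071>−1
Confirm numerically:
  x=-3.466: |R|=0.89768 <1
  x=-3.304: |R|=0.75260 <1
  x=-3.206: |R|=0.67196 <1
  x=-3.955: |R|=1.42477 >1
  x=-3.688: |R|=1.12038 >1
  x=-3.687: |R|=1.11931 >1
So |R|<1 on (-3.5714, 0).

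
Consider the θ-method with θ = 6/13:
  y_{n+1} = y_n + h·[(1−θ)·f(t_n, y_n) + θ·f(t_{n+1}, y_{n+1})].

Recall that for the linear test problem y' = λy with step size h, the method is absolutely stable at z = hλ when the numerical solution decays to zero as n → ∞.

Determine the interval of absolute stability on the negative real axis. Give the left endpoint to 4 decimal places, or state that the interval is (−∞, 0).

(-26.0000, 0).

Set f=λy, z=hλ:
  y_{n+1} = y_n + z·[7/13·y_n + 6/13·y_{n+1}] ⇒ (1 − 6/13z)y_{n+1} = (1 + 7/13z)y_n
  so R(z) = (1 + 7/13z)/(1 − 6/13z).

Need |R(x)|<1, x<0.
x=-1.68: |R|=0.0537
R=−1: 1+7/13x = −1+6/13x ⇒ -1/13x=2 ⇒ x=2/(-1/13)=-26.0000
Confirm numerically:
  x=-20.364: |R|=0.95831 <1
  x=-14.265: |R|=0.88097 <1
  x=-12.048: |R|=0.83641 <1
  x=-26.568: |R|=1.00329 >1
  x=-26.435: |R|=1.00253 >1
So |R|<1 on (-26.0000, 0).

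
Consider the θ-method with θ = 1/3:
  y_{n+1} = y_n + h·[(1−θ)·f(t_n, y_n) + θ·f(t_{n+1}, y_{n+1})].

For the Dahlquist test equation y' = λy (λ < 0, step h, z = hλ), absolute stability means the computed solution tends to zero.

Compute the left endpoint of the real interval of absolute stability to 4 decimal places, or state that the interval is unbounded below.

Test eqn y'=λy, z=hλ:
  y_{n+1} = y_n + z·[2/3·y_n + 1/3·y_{n+1}] ⇒ (1 − 1/3z)y_{n+1} = (1 + 2/3z)y_n
  Hence R(z) = (1 + 2/3z)/(1 − 1/3z).

Find x<0 with |R(x)|<1.
x=-0.56: |R|=0.5281
R=−1: 1+2/3x = −1+1/3x ⇒ -1/3x=2 ⇒ x=2/(-1/3)=-6.0000
Confirm numerically:
  x=-4.067: |R|=0.72648 <1
  x=-3.884: |R|=0.69262 <1
  x=-3.680: |R|=0.65269 <1
  x=-6.550: |R|=1.05759 >1
  x=-6.458: |R|=1.04842 >1
  x=-6.357: |R|=1.03815 >1
Stable set (-6.0000, 0).

left endpoint -6.0000.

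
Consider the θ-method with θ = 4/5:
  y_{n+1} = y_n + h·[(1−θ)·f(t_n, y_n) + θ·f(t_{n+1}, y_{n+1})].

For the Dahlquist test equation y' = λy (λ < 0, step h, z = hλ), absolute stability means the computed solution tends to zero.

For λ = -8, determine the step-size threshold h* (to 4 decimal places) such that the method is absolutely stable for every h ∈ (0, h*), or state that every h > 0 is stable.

Test eqn y'=λy, z=hλ:
  y_{n+1} = y_n + z·[1/5·y_n + 4/5·y_{n+1}] ⇒ (1 − 4/5z)y_{n+1} = (1 + 1/5z)y_n
  Hence R(z) = (1 + 1/5z)/(1 − 4/5z).

Find x<0 with |R(x)|<1.
x=-1.22: |R|=0.3826
x=-2: |R|=0.2308
x=-10: |R|=0.1111
x=-100: |R|=0.2346
θ=4/5≥1/2 ⇒ |1+1/5x|<|1−4/5x| ∀x<0 ⇒ unbounded interval.

unbounded; (−∞, 0). Any h>0 works for λ=-8.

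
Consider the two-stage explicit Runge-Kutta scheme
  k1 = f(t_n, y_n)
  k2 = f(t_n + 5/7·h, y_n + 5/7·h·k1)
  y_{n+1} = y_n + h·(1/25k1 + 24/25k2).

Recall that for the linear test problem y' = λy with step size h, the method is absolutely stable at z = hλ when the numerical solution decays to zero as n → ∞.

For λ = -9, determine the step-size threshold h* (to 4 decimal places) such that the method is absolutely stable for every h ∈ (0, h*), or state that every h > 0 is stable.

On y'=λy, z=hλ:
  k1=λy_n ⇒ h·k1=z·y_n;  k2=λ(1+5/7z)y_n ⇒ h·k2=z(1+5/7z)y_n
  y_{n+1}/y_n = 1 + 1/25z + 24/25z(1+5/7z) = 1 + z + 24/35z²
  ⇒ R(z) = 1 + z + 24/35z².

Need |R(x)|<1, x<0.
x=-0.68: |R|=0.6371
R=1: x+24/35x²=0 ⇒ x=−35/24=-1.4583; min R=1−1/(4·24/35)=0.6354>−1
Confirm numerically:
  x=-1.000: |R|=0.68571 <1
  x=-0.973: |R|=0.67619 <1
  x=-0.886: |R|=0.65228 <1
  x=-0.851: |R|=0.64559 <1
  x=-1.988: |R|=1.72204 >1
  x=-1.876: |R|=1.53729 >1
  x=-1.862: |R|=1.51540 >1
So |R|<1 on (-1.4583, 0).

(-1.4583,0); λ=-9 ⇒ h* = (35/24)/9 = 0.1620.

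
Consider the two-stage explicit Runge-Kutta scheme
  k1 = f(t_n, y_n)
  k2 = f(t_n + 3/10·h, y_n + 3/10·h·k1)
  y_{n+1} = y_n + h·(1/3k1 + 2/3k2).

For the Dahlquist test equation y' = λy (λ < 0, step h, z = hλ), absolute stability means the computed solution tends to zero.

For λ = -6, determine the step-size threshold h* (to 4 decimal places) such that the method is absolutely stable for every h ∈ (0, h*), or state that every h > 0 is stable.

Set f=λy, z=hλ:
  k1=λy_n ⇒ h·k1=z·y_n;  k2=λ(1+3/10z)y_n ⇒ h·k2=z(1+3/10z)y_n
  y_{n+1}/y_n = 1 + 1/3z + 2/3z(1+3/10z) = 1 + z + 1/5z²
  ⇒ R(z) = 1 + z + 1/5z².

Solve |R(x)|<1 on ℝ⁻.
x=-1.13: |R|=0.1254
R=1: x+1/5x²=0 ⇒ x=−5=-5.0000; min R=1−1/(4·1/5)=-0.2500>−1
Confirm numerically:
  x=-4.572: |R|=0.60864 <1
  x=-3.551: |R|=0.02908 <1
  x=-2.614: |R|=0.24740 <1
  x=-5.457: |R|=1.49877 >1
  x=-5.070: |R|=1.07098 >1
Stable set (-5.0000, 0).

(-5.0000,0); λ=-6 ⇒ h* = (5)/6 = 0.8333.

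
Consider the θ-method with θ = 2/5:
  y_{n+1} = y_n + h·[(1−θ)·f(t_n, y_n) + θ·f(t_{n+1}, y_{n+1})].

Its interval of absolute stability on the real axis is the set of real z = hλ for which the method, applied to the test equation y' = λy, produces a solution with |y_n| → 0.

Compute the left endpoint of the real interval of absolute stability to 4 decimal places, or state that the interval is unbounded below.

With y'=λy (z=hλ):
  y_{n+1} = y_n + z·[3/5·y_n + 2/5·y_{n+1}] ⇒ (1 − 2/5z)y_{n+1} = (1 + 3/5z)y_n
  so R(z) = (1 + 3/5z)/(1 − 2/5z).

Find x<0 with |R(x)|<1.
x=-0.6: |R|=0.5161
R=−1: 1+3/5x = −1+2/5x ⇒ -1/5x=2 ⇒ x=2/(-1/5)=-10.0000
Confirm numerically:
  x=-7.023: |R|=0.84369 <1
  x=-6.072: |R|=0.77088 <1
  x=-5.912: |R|=0.75701 <1
  x=-10.419: |R|=1.01622 >1
  x=-10.258: |R|=1.01011 >1
  x=-10.145: |R|=1.00573 >1
Stable set (-10.0000, 0).

left endpoint -10.0000.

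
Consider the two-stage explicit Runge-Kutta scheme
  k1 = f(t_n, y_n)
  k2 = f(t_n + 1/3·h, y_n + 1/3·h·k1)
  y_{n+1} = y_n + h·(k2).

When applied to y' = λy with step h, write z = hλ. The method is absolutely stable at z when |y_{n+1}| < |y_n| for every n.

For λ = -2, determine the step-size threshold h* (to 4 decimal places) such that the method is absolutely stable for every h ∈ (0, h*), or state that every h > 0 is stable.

(-3.0000,0); λ=-2 ⇒ h* = (3)/2 = 1.5000.

Test eqn y'=λy, z=hλ:
  k1=λy_n ⇒ h·k1=z·y_n;  k2=λ(1+1/3z)y_n ⇒ h·k2=z(1+1/3z)y_n
  y_{n+1}/y_n = 1 + z(1+1/3z) = 1 + z + 1/3z²
  so R(z) = 1 + z + 1/3z².

Boundary: |R(x)|=1, x<0.
x=-1.06: |R|=0.3145
R=1: x+1/3x²=0 ⇒ x=−3=-3.0000; min R=1−1/(4·1/3)=0.2500>−1
Confirm numerically:
  x=-2.624: |R|=0.67113 <1
  x=-2.602: |R|=0.65480 <1
  x=-1.859: |R|=0.29296 <1
  x=-1.709: |R|=0.26456 <1
  x=-3.515: |R|=1.60341 >1
  x=-3.512: |R|=1.59938 >1
  x=-3.264: |R|=1.28723 >1
Interval (-3.0000, 0).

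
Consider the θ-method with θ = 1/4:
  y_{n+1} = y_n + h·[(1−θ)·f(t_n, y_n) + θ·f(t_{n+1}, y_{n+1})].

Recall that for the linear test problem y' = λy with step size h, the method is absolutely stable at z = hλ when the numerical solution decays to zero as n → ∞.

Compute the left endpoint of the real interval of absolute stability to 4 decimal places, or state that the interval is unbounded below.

left endpoint -4.0000.

Set f=λy, z=hλ:
  y_{n+1} = y_n + z·[3/4·y_n + 1/4·y_{n+1}] ⇒ (1 − 1/4z)y_{n+1} = (1 + 3/4z)y_n
  Hence R(z) = (1 + 3/4z)/(1 − 1/4z).

Find x<0 with |R(x)|<1.
x=-0.49: |R|=0.5635
R=−1: 1+3/4x = −1+1/4x ⇒ -1/2x=2 ⇒ x=2/(-1/2)=-4.0000
Confirm numerically:
  x=-3.961: |R|=0.99020 <1
  x=-3.610: |R|=0.89750 <1
  x=-2.615: |R|=0.58125 <1
  x=-2.491: |R|=0.53505 <1
  x=-4.249: |R|=1.06037 >1
  x=-4.195: |R|=1.04759 >1
Interval (-4.0000, 0).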